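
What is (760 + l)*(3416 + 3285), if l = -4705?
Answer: -26435445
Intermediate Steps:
(760 + l)*(3416 + 3285) = (760 - 4705)*(3416 + 3285) = -3945*6701 = -26435445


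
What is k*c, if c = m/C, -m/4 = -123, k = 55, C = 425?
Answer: 5412/85 ≈ 63.671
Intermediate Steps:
m = 492 (m = -4*(-123) = 492)
c = 492/425 ≈ 1.1576
k*c = 55*(492/425) = 5412/85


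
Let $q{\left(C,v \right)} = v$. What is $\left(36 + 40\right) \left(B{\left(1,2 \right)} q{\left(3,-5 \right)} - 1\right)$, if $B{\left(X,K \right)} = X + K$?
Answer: $-1216$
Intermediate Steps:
$B{\left(X,K \right)} = K + X$
$\left(36 + 40\right) \left(B{\left(1,2 \right)} q{\left(3,-5 \right)} - 1\right) = \left(36 + 40\right) \left(\left(2 + 1\right) \left(-5\right) - 1\right) = 76 \left(3 \left(-5\right) - 1\right) = 76 \left(-15 - 1\right) = 76 \left(-16\right) = -1216$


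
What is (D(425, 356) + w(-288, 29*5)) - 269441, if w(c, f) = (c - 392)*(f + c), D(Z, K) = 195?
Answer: -172006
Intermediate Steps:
w(c, f) = (-392 + c)*(c + f)
(D(425, 356) + w(-288, 29*5)) - 269441 = (195 + ((-288)**2 - 392*(-288) - 11368*5 - 8352*5)) - 269441 = (195 + (82944 + 112896 - 392*145 - 288*145)) - 269441 = (195 + (82944 + 112896 - 56840 - 41760)) - 269441 = (195 + 97240) - 269441 = 97435 - 269441 = -172006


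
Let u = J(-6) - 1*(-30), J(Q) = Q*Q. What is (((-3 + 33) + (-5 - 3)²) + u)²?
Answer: 25600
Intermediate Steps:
J(Q) = Q²
u = 66 (u = (-6)² - 1*(-30) = 36 + 30 = 66)
(((-3 + 33) + (-5 - 3)²) + u)² = (((-3 + 33) + (-5 - 3)²) + 66)² = ((30 + (-8)²) + 66)² = ((30 + 64) + 66)² = (94 + 66)² = 160² = 25600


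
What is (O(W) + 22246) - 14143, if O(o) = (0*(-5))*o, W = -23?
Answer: 8103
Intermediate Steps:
O(o) = 0 (O(o) = 0*o = 0)
(O(W) + 22246) - 14143 = (0 + 22246) - 14143 = 22246 - 14143 = 8103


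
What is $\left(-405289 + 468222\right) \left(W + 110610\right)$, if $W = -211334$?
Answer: $-6338863492$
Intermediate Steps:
$\left(-405289 + 468222\right) \left(W + 110610\right) = \left(-405289 + 468222\right) \left(-211334 + 110610\right) = 62933 \left(-100724\right) = -6338863492$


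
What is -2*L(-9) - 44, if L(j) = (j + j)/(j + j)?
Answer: -46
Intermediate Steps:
L(j) = 1 (L(j) = (2*j)/((2*j)) = (2*j)*(1/(2*j)) = 1)
-2*L(-9) - 44 = -2*1 - 44 = -2 - 44 = -46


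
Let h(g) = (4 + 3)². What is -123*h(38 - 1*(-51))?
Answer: -6027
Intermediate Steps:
h(g) = 49 (h(g) = 7² = 49)
-123*h(38 - 1*(-51)) = -123*49 = -6027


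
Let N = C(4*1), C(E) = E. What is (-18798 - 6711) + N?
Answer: -25505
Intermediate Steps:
N = 4 (N = 4*1 = 4)
(-18798 - 6711) + N = (-18798 - 6711) + 4 = -25509 + 4 = -25505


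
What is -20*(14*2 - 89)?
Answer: 1220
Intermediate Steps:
-20*(14*2 - 89) = -20*(28 - 89) = -20*(-61) = 1220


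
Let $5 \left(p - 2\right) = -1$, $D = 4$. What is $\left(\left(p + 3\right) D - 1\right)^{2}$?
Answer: $\frac{8281}{25} \approx 331.24$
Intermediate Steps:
$p = \frac{9}{5}$ ($p = 2 + \frac{1}{5} \left(-1\right) = 2 - \frac{1}{5} = \frac{9}{5} \approx 1.8$)
$\left(\left(p + 3\right) D - 1\right)^{2} = \left(\left(\frac{9}{5} + 3\right) 4 - 1\right)^{2} = \left(\frac{24}{5} \cdot 4 - 1\right)^{2} = \left(\frac{96}{5} - 1\right)^{2} = \left(\frac{91}{5}\right)^{2} = \frac{8281}{25}$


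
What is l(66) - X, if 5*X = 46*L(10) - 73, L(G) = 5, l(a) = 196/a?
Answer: -4691/165 ≈ -28.430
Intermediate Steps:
X = 157/5 (X = (46*5 - 73)/5 = (230 - 73)/5 = (⅕)*157 = 157/5 ≈ 31.400)
l(66) - X = 196/66 - 1*157/5 = 196*(1/66) - 157/5 = 98/33 - 157/5 = -4691/165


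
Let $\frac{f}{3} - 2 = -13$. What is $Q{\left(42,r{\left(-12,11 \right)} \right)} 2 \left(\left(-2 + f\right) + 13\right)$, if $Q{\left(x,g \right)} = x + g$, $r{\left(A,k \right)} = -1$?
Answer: $-1804$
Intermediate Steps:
$f = -33$ ($f = 6 + 3 \left(-13\right) = 6 - 39 = -33$)
$Q{\left(x,g \right)} = g + x$
$Q{\left(42,r{\left(-12,11 \right)} \right)} 2 \left(\left(-2 + f\right) + 13\right) = \left(-1 + 42\right) 2 \left(\left(-2 - 33\right) + 13\right) = 41 \cdot 2 \left(-35 + 13\right) = 41 \cdot 2 \left(-22\right) = 41 \left(-44\right) = -1804$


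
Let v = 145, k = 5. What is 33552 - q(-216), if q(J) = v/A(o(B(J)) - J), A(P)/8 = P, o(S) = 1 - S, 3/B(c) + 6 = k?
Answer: 11810275/352 ≈ 33552.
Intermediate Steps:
B(c) = -3 (B(c) = 3/(-6 + 5) = 3/(-1) = 3*(-1) = -3)
A(P) = 8*P
q(J) = 145/(32 - 8*J) (q(J) = 145/((8*((1 - 1*(-3)) - J))) = 145/((8*((1 + 3) - J))) = 145/((8*(4 - J))) = 145/(32 - 8*J))
33552 - q(-216) = 33552 - (-145)/(-32 + 8*(-216)) = 33552 - (-145)/(-32 - 1728) = 33552 - (-145)/(-1760) = 33552 - (-145)*(-1)/1760 = 33552 - 1*29/352 = 33552 - 29/352 = 11810275/352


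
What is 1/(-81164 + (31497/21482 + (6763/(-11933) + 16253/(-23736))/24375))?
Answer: -3224175539715000/261682256371043111639 ≈ -1.2321e-5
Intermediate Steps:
1/(-81164 + (31497/21482 + (6763/(-11933) + 16253/(-23736))/24375)) = 1/(-81164 + (31497*(1/21482) + (6763*(-1/11933) + 16253*(-1/23736))*(1/24375))) = 1/(-81164 + (31497/21482 + (-6763/11933 - 16253/23736)*(1/24375))) = 1/(-81164 + (31497/21482 - 354473617/283241688*1/24375)) = 1/(-81164 + (31497/21482 - 354473617/6904016145000)) = 1/(-81164 + 4727134385148361/3224175539715000) = 1/(-261682256371043111639/3224175539715000) = -3224175539715000/261682256371043111639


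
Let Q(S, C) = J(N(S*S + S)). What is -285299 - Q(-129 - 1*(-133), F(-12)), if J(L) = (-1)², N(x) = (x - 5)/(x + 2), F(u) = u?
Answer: -285300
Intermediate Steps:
N(x) = (-5 + x)/(2 + x)
J(L) = 1
Q(S, C) = 1
-285299 - Q(-129 - 1*(-133), F(-12)) = -285299 - 1*1 = -285299 - 1 = -285300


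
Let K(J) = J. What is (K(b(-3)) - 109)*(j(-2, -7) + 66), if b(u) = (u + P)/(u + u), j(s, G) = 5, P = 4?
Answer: -46505/6 ≈ -7750.8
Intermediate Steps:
b(u) = (4 + u)/(2*u) (b(u) = (u + 4)/(u + u) = (4 + u)/((2*u)) = (4 + u)*(1/(2*u)) = (4 + u)/(2*u))
(K(b(-3)) - 109)*(j(-2, -7) + 66) = ((½)*(4 - 3)/(-3) - 109)*(5 + 66) = ((½)*(-⅓)*1 - 109)*71 = (-⅙ - 109)*71 = -655/6*71 = -46505/6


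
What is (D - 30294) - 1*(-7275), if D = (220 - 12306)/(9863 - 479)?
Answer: -108011191/4692 ≈ -23020.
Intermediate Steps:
D = -6043/4692 (D = -12086/9384 = -12086*1/9384 = -6043/4692 ≈ -1.2879)
(D - 30294) - 1*(-7275) = (-6043/4692 - 30294) - 1*(-7275) = -142145491/4692 + 7275 = -108011191/4692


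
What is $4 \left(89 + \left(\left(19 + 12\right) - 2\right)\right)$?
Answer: $472$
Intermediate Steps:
$4 \left(89 + \left(\left(19 + 12\right) - 2\right)\right) = 4 \left(89 + \left(31 - 2\right)\right) = 4 \left(89 + 29\right) = 4 \cdot 118 = 472$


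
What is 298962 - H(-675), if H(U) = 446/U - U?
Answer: 201344171/675 ≈ 2.9829e+5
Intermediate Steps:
H(U) = -U + 446/U
298962 - H(-675) = 298962 - (-1*(-675) + 446/(-675)) = 298962 - (675 + 446*(-1/675)) = 298962 - (675 - 446/675) = 298962 - 1*455179/675 = 298962 - 455179/675 = 201344171/675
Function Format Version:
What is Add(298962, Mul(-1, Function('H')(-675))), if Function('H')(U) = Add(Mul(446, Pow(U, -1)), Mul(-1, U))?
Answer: Rational(201344171, 675) ≈ 2.9829e+5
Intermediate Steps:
Function('H')(U) = Add(Mul(-1, U), Mul(446, Pow(U, -1)))
Add(298962, Mul(-1, Function('H')(-675))) = Add(298962, Mul(-1, Add(Mul(-1, -675), Mul(446, Pow(-675, -1))))) = Add(298962, Mul(-1, Add(675, Mul(446, Rational(-1, 675))))) = Add(298962, Mul(-1, Add(675, Rational(-446, 675)))) = Add(298962, Mul(-1, Rational(455179, 675))) = Add(298962, Rational(-455179, 675)) = Rational(201344171, 675)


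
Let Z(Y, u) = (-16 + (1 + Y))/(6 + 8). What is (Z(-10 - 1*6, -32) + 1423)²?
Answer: 395651881/196 ≈ 2.0186e+6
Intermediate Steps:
Z(Y, u) = -15/14 + Y/14 (Z(Y, u) = (-15 + Y)/14 = (-15 + Y)*(1/14) = -15/14 + Y/14)
(Z(-10 - 1*6, -32) + 1423)² = ((-15/14 + (-10 - 1*6)/14) + 1423)² = ((-15/14 + (-10 - 6)/14) + 1423)² = ((-15/14 + (1/14)*(-16)) + 1423)² = ((-15/14 - 8/7) + 1423)² = (-31/14 + 1423)² = (19891/14)² = 395651881/196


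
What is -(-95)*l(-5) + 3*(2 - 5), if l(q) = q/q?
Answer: 86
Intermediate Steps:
l(q) = 1
-(-95)*l(-5) + 3*(2 - 5) = -(-95) + 3*(2 - 5) = -95*(-1) + 3*(-3) = 95 - 9 = 86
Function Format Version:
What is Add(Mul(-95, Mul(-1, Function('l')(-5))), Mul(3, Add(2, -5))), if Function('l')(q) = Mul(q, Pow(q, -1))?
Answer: 86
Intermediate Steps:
Function('l')(q) = 1
Add(Mul(-95, Mul(-1, Function('l')(-5))), Mul(3, Add(2, -5))) = Add(Mul(-95, Mul(-1, 1)), Mul(3, Add(2, -5))) = Add(Mul(-95, -1), Mul(3, -3)) = Add(95, -9) = 86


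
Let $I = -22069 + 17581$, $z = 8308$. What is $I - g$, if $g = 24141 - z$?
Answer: $-20321$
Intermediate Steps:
$g = 15833$ ($g = 24141 - 8308 = 15833$)
$I = -4488$
$I - g = -4488 - 15833 = -20321$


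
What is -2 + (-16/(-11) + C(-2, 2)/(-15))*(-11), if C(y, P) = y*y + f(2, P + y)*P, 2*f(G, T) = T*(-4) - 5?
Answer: -281/15 ≈ -18.733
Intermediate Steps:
f(G, T) = -5/2 - 2*T (f(G, T) = (T*(-4) - 5)/2 = (-4*T - 5)/2 = (-5 - 4*T)/2 = -5/2 - 2*T)
C(y, P) = y² + P*(-5/2 - 2*P - 2*y) (C(y, P) = y*y + (-5/2 - 2*(P + y))*P = y² + (-5/2 + (-2*P - 2*y))*P = y² + (-5/2 - 2*P - 2*y)*P = y² + P*(-5/2 - 2*P - 2*y))
-2 + (-16/(-11) + C(-2, 2)/(-15))*(-11) = -2 + (-16/(-11) + ((-2)² - ½*2*(5 + 4*2 + 4*(-2)))/(-15))*(-11) = -2 + (-16*(-1/11) + (4 - ½*2*(5 + 8 - 8))*(-1/15))*(-11) = -2 + (16/11 + (4 - ½*2*5)*(-1/15))*(-11) = -2 + (16/11 + (4 - 5)*(-1/15))*(-11) = -2 + (16/11 - 1*(-1/15))*(-11) = -2 + (16/11 + 1/15)*(-11) = -2 + (251/165)*(-11) = -2 - 251/15 = -281/15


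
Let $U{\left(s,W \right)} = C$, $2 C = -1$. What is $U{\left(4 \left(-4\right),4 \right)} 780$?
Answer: $-390$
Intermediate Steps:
$C = - \frac{1}{2}$ ($C = \frac{1}{2} \left(-1\right) = - \frac{1}{2} \approx -0.5$)
$U{\left(s,W \right)} = - \frac{1}{2}$
$U{\left(4 \left(-4\right),4 \right)} 780 = \left(- \frac{1}{2}\right) 780 = -390$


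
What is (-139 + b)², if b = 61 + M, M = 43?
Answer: 1225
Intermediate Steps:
b = 104 (b = 61 + 43 = 104)
(-139 + b)² = (-139 + 104)² = (-35)² = 1225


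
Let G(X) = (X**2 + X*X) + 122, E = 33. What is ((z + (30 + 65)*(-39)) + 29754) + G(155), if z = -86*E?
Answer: 71383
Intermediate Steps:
z = -2838 (z = -86*33 = -2838)
G(X) = 122 + 2*X**2 (G(X) = (X**2 + X**2) + 122 = 2*X**2 + 122 = 122 + 2*X**2)
((z + (30 + 65)*(-39)) + 29754) + G(155) = ((-2838 + (30 + 65)*(-39)) + 29754) + (122 + 2*155**2) = ((-2838 + 95*(-39)) + 29754) + (122 + 2*24025) = ((-2838 - 3705) + 29754) + (122 + 48050) = (-6543 + 29754) + 48172 = 23211 + 48172 = 71383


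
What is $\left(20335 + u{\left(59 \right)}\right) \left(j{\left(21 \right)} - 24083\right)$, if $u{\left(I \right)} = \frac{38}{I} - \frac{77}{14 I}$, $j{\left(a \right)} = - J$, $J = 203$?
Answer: $- \frac{29138282085}{59} \approx -4.9387 \cdot 10^{8}$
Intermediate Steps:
$j{\left(a \right)} = -203$ ($j{\left(a \right)} = \left(-1\right) 203 = -203$)
$u{\left(I \right)} = \frac{65}{2 I}$ ($u{\left(I \right)} = \frac{38}{I} - 77 \frac{1}{14 I} = \frac{38}{I} - \frac{11}{2 I} = \frac{65}{2 I}$)
$\left(20335 + u{\left(59 \right)}\right) \left(j{\left(21 \right)} - 24083\right) = \left(20335 + \frac{65}{2 \cdot 59}\right) \left(-203 - 24083\right) = \left(20335 + \frac{65}{2} \cdot \frac{1}{59}\right) \left(-24286\right) = \left(20335 + \frac{65}{118}\right) \left(-24286\right) = \frac{2399595}{118} \left(-24286\right) = - \frac{29138282085}{59}$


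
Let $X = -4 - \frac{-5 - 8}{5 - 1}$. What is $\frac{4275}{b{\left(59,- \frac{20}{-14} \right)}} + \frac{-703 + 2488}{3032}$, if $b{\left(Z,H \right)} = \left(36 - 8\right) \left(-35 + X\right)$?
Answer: $- \frac{11175015}{3035032} \approx -3.682$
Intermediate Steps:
$X = - \frac{3}{4}$ ($X = -4 - - \frac{13}{4} = -4 + \frac{13}{4} = - \frac{3}{4} \approx -0.75$)
$b{\left(Z,H \right)} = -1001$ ($b{\left(Z,H \right)} = \left(36 - 8\right) \left(-35 - \frac{3}{4}\right) = 28 \left(- \frac{143}{4}\right) = -1001$)
$\frac{4275}{b{\left(59,- \frac{20}{-14} \right)}} + \frac{-703 + 2488}{3032} = \frac{4275}{-1001} + \frac{-703 + 2488}{3032} = 4275 \left(- \frac{1}{1001}\right) + 1785 \cdot \frac{1}{3032} = - \frac{4275}{1001} + \frac{1785}{3032} = - \frac{11175015}{3035032}$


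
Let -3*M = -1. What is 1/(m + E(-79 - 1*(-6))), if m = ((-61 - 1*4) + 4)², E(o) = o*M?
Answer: 3/11090 ≈ 0.00027051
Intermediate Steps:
M = ⅓ (M = -⅓*(-1) = ⅓ ≈ 0.33333)
E(o) = o/3 (E(o) = o*(⅓) = o/3)
m = 3721 (m = ((-61 - 4) + 4)² = (-65 + 4)² = (-61)² = 3721)
1/(m + E(-79 - 1*(-6))) = 1/(3721 + (-79 - 1*(-6))/3) = 1/(3721 + (-79 + 6)/3) = 1/(3721 + (⅓)*(-73)) = 1/(3721 - 73/3) = 1/(11090/3) = 3/11090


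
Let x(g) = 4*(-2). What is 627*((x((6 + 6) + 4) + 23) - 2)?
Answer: 8151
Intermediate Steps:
x(g) = -8
627*((x((6 + 6) + 4) + 23) - 2) = 627*((-8 + 23) - 2) = 627*(15 - 2) = 627*13 = 8151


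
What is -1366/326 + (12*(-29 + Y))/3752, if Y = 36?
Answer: -91033/21842 ≈ -4.1678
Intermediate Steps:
-1366/326 + (12*(-29 + Y))/3752 = -1366/326 + (12*(-29 + 36))/3752 = -1366*1/326 + (12*7)*(1/3752) = -683/163 + 84*(1/3752) = -683/163 + 3/134 = -91033/21842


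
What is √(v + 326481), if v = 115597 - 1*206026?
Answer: 6*√6557 ≈ 485.85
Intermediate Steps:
v = -90429 (v = 115597 - 206026 = -90429)
√(v + 326481) = √(-90429 + 326481) = √236052 = 6*√6557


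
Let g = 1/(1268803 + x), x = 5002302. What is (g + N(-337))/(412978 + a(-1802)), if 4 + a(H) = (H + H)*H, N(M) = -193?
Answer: -605161632/21658458898555 ≈ -2.7941e-5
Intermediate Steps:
a(H) = -4 + 2*H² (a(H) = -4 + (H + H)*H = -4 + (2*H)*H = -4 + 2*H²)
g = 1/6271105 (g = 1/(1268803 + 5002302) = 1/6271105 ≈ 1.5946e-7)
(g + N(-337))/(412978 + a(-1802)) = (1/6271105 - 193)/(412978 + (-4 + 2*(-1802)²)) = -1210323264/(6271105*(412978 + (-4 + 2*3247204))) = -1210323264/(6271105*(412978 + (-4 + 6494408))) = -1210323264/(6271105*(412978 + 6494404)) = -1210323264/6271105/6907382 = -1210323264/6271105*1/6907382 = -605161632/21658458898555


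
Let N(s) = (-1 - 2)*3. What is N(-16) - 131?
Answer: -140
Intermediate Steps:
N(s) = -9 (N(s) = -3*3 = -9)
N(-16) - 131 = -9 - 131 = -140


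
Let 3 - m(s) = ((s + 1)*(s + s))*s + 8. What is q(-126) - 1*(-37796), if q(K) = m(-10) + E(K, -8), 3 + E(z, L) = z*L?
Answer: 40596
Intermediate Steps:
E(z, L) = -3 + L*z (E(z, L) = -3 + z*L = -3 + L*z)
m(s) = -5 - 2*s²*(1 + s) (m(s) = 3 - (((s + 1)*(s + s))*s + 8) = 3 - (((1 + s)*(2*s))*s + 8) = 3 - ((2*s*(1 + s))*s + 8) = 3 - (2*s²*(1 + s) + 8) = 3 - (8 + 2*s²*(1 + s)) = 3 + (-8 - 2*s²*(1 + s)) = -5 - 2*s²*(1 + s))
q(K) = 1792 - 8*K (q(K) = (-5 - 2*(-10)² - 2*(-10)³) + (-3 - 8*K) = (-5 - 2*100 - 2*(-1000)) + (-3 - 8*K) = (-5 - 200 + 2000) + (-3 - 8*K) = 1795 + (-3 - 8*K) = 1792 - 8*K)
q(-126) - 1*(-37796) = (1792 - 8*(-126)) - 1*(-37796) = (1792 + 1008) + 37796 = 2800 + 37796 = 40596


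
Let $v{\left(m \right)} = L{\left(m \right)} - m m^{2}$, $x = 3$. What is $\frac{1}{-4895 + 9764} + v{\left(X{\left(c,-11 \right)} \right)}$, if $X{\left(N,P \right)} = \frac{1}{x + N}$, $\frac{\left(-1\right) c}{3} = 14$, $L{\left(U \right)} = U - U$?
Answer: $\frac{7132}{32091579} \approx 0.00022224$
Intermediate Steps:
$L{\left(U \right)} = 0$
$c = -42$ ($c = \left(-3\right) 14 = -42$)
$X{\left(N,P \right)} = \frac{1}{3 + N}$
$v{\left(m \right)} = - m^{3}$ ($v{\left(m \right)} = 0 - m m^{2} = 0 - m^{3} = - m^{3}$)
$\frac{1}{-4895 + 9764} + v{\left(X{\left(c,-11 \right)} \right)} = \frac{1}{-4895 + 9764} - \left(\frac{1}{3 - 42}\right)^{3} = \frac{1}{4869} - \left(\frac{1}{-39}\right)^{3} = \frac{1}{4869} - \left(- \frac{1}{39}\right)^{3} = \frac{1}{4869} - - \frac{1}{59319} = \frac{1}{4869} + \frac{1}{59319} = \frac{7132}{32091579}$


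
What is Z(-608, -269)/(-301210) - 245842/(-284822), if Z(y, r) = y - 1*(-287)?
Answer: 37070748341/42895617310 ≈ 0.86421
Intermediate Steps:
Z(y, r) = 287 + y (Z(y, r) = y + 287 = 287 + y)
Z(-608, -269)/(-301210) - 245842/(-284822) = (287 - 608)/(-301210) - 245842/(-284822) = -321*(-1/301210) - 245842*(-1/284822) = 321/301210 + 122921/142411 = 37070748341/42895617310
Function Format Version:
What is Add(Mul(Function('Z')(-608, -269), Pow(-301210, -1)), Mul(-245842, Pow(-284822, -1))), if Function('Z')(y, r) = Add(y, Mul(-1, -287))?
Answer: Rational(37070748341, 42895617310) ≈ 0.86421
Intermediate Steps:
Function('Z')(y, r) = Add(287, y) (Function('Z')(y, r) = Add(y, 287) = Add(287, y))
Add(Mul(Function('Z')(-608, -269), Pow(-301210, -1)), Mul(-245842, Pow(-284822, -1))) = Add(Mul(Add(287, -608), Pow(-301210, -1)), Mul(-245842, Pow(-284822, -1))) = Add(Mul(-321, Rational(-1, 301210)), Mul(-245842, Rational(-1, 284822))) = Add(Rational(321, 301210), Rational(122921, 142411)) = Rational(37070748341, 42895617310)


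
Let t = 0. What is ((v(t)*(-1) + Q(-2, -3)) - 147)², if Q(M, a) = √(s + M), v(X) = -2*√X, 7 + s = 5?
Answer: 21605 - 588*I ≈ 21605.0 - 588.0*I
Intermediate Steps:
s = -2 (s = -7 + 5 = -2)
Q(M, a) = √(-2 + M)
((v(t)*(-1) + Q(-2, -3)) - 147)² = ((-2*√0*(-1) + √(-2 - 2)) - 147)² = ((-2*0*(-1) + √(-4)) - 147)² = ((0*(-1) + 2*I) - 147)² = ((0 + 2*I) - 147)² = (2*I - 147)² = (-147 + 2*I)²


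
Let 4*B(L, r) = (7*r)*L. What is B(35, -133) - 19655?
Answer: -111205/4 ≈ -27801.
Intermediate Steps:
B(L, r) = 7*L*r/4 (B(L, r) = ((7*r)*L)/4 = (7*L*r)/4 = 7*L*r/4)
B(35, -133) - 19655 = (7/4)*35*(-133) - 19655 = -32585/4 - 19655 = -111205/4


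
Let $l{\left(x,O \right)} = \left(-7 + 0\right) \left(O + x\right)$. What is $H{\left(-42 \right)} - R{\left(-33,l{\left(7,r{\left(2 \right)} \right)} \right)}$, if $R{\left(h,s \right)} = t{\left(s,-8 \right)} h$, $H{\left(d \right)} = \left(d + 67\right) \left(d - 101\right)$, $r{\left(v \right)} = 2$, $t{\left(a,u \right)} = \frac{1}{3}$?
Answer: $-3564$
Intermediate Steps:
$t{\left(a,u \right)} = \frac{1}{3}$
$H{\left(d \right)} = \left(-101 + d\right) \left(67 + d\right)$ ($H{\left(d \right)} = \left(67 + d\right) \left(-101 + d\right) = \left(-101 + d\right) \left(67 + d\right)$)
$l{\left(x,O \right)} = - 7 O - 7 x$ ($l{\left(x,O \right)} = - 7 \left(O + x\right) = - 7 O - 7 x$)
$R{\left(h,s \right)} = \frac{h}{3}$
$H{\left(-42 \right)} - R{\left(-33,l{\left(7,r{\left(2 \right)} \right)} \right)} = \left(-6767 + \left(-42\right)^{2} - -1428\right) - \frac{1}{3} \left(-33\right) = \left(-6767 + 1764 + 1428\right) - -11 = -3575 + 11 = -3564$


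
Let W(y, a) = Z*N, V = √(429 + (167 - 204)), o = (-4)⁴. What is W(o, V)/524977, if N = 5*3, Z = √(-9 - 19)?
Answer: 30*I*√7/524977 ≈ 0.00015119*I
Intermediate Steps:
o = 256
V = 14*√2 (V = √(429 - 37) = √392 = 14*√2 ≈ 19.799)
Z = 2*I*√7 (Z = √(-28) = 2*I*√7 ≈ 5.2915*I)
N = 15
W(y, a) = 30*I*√7 (W(y, a) = (2*I*√7)*15 = 30*I*√7)
W(o, V)/524977 = (30*I*√7)/524977 = (30*I*√7)*(1/524977) = 30*I*√7/524977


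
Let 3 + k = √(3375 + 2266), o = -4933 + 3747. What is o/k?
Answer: 1186/(3 - √5641) ≈ -16.448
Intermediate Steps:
o = -1186
k = -3 + √5641 (k = -3 + √(3375 + 2266) = -3 + √5641 ≈ 72.107)
o/k = -1186/(-3 + √5641)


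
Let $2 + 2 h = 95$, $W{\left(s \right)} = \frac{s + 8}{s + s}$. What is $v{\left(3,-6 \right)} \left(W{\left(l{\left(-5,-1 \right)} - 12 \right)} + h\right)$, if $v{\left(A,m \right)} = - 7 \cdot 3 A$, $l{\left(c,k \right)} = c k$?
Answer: $-2925$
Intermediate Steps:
$v{\left(A,m \right)} = - 21 A$
$W{\left(s \right)} = \frac{8 + s}{2 s}$
$h = \frac{93}{2}$ ($h = -1 + \frac{1}{2} \cdot 95 = -1 + \frac{95}{2} = \frac{93}{2} \approx 46.5$)
$v{\left(3,-6 \right)} \left(W{\left(l{\left(-5,-1 \right)} - 12 \right)} + h\right) = \left(-21\right) 3 \left(\frac{8 - 7}{2 \left(\left(-5\right) \left(-1\right) - 12\right)} + \frac{93}{2}\right) = - 63 \left(\frac{8 + \left(5 - 12\right)}{2 \left(5 - 12\right)} + \frac{93}{2}\right) = - 63 \left(\frac{8 - 7}{2 \left(-7\right)} + \frac{93}{2}\right) = - 63 \left(\frac{1}{2} \left(- \frac{1}{7}\right) 1 + \frac{93}{2}\right) = - 63 \left(- \frac{1}{14} + \frac{93}{2}\right) = \left(-63\right) \frac{325}{7} = -2925$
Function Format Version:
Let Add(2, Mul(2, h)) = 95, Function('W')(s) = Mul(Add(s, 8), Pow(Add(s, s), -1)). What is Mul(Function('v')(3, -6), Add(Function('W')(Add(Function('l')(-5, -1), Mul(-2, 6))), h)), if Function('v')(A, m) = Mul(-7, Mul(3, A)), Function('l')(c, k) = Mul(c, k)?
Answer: -2925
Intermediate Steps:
Function('v')(A, m) = Mul(-21, A)
Function('W')(s) = Mul(Rational(1, 2), Pow(s, -1), Add(8, s)) (Function('W')(s) = Mul(Add(8, s), Pow(Mul(2, s), -1)) = Mul(Add(8, s), Mul(Rational(1, 2), Pow(s, -1))) = Mul(Rational(1, 2), Pow(s, -1), Add(8, s)))
h = Rational(93, 2) (h = Add(-1, Mul(Rational(1, 2), 95)) = Add(-1, Rational(95, 2)) = Rational(93, 2) ≈ 46.500)
Mul(Function('v')(3, -6), Add(Function('W')(Add(Function('l')(-5, -1), Mul(-2, 6))), h)) = Mul(Mul(-21, 3), Add(Mul(Rational(1, 2), Pow(Add(Mul(-5, -1), Mul(-2, 6)), -1), Add(8, Add(Mul(-5, -1), Mul(-2, 6)))), Rational(93, 2))) = Mul(-63, Add(Mul(Rational(1, 2), Pow(Add(5, -12), -1), Add(8, Add(5, -12))), Rational(93, 2))) = Mul(-63, Add(Mul(Rational(1, 2), Pow(-7, -1), Add(8, -7)), Rational(93, 2))) = Mul(-63, Add(Mul(Rational(1, 2), Rational(-1, 7), 1), Rational(93, 2))) = Mul(-63, Add(Rational(-1, 14), Rational(93, 2))) = Mul(-63, Rational(325, 7)) = -2925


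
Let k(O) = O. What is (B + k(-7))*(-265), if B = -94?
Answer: 26765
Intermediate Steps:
(B + k(-7))*(-265) = (-94 - 7)*(-265) = -101*(-265) = 26765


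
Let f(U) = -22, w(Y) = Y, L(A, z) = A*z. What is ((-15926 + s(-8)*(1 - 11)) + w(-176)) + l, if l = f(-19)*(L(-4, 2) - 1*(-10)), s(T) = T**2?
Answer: -16786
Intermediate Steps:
l = -44 (l = -22*(-4*2 - 1*(-10)) = -22*(-8 + 10) = -22*2 = -44)
((-15926 + s(-8)*(1 - 11)) + w(-176)) + l = ((-15926 + (-8)**2*(1 - 11)) - 176) - 44 = ((-15926 + 64*(-10)) - 176) - 44 = ((-15926 - 640) - 176) - 44 = (-16566 - 176) - 44 = -16742 - 44 = -16786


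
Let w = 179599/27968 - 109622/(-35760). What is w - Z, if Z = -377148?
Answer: 23575541238061/62508480 ≈ 3.7716e+5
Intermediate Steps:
w = 593023021/62508480 (w = 179599*(1/27968) - 109622*(-1/35760) = 179599/27968 + 54811/17880 = 593023021/62508480 ≈ 9.4871)
w - Z = 593023021/62508480 - 1*(-377148) = 593023021/62508480 + 377148 = 23575541238061/62508480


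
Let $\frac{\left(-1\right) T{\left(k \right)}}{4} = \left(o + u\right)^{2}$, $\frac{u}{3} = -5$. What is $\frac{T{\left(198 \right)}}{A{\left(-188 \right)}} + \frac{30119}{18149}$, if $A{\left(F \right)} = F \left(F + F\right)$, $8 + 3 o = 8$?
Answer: $\frac{528179443}{320729128} \approx 1.6468$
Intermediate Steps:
$o = 0$ ($o = - \frac{8}{3} + \frac{1}{3} \cdot 8 = - \frac{8}{3} + \frac{8}{3} = 0$)
$u = -15$ ($u = 3 \left(-5\right) = -15$)
$A{\left(F \right)} = 2 F^{2}$ ($A{\left(F \right)} = F 2 F = 2 F^{2}$)
$T{\left(k \right)} = -900$ ($T{\left(k \right)} = - 4 \left(0 - 15\right)^{2} = - 4 \left(-15\right)^{2} = \left(-4\right) 225 = -900$)
$\frac{T{\left(198 \right)}}{A{\left(-188 \right)}} + \frac{30119}{18149} = - \frac{900}{2 \left(-188\right)^{2}} + \frac{30119}{18149} = - \frac{900}{2 \cdot 35344} + 30119 \cdot \frac{1}{18149} = - \frac{900}{70688} + \frac{30119}{18149} = \left(-900\right) \frac{1}{70688} + \frac{30119}{18149} = - \frac{225}{17672} + \frac{30119}{18149} = \frac{528179443}{320729128}$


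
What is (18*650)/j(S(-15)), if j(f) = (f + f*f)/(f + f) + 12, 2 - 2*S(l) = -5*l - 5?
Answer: -2600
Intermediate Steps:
S(l) = 7/2 + 5*l/2 (S(l) = 1 - (-5*l - 5)/2 = 1 - (-5 - 5*l)/2 = 1 + (5/2 + 5*l/2) = 7/2 + 5*l/2)
j(f) = 12 + (f + f²)/(2*f) (j(f) = (f + f²)/((2*f)) + 12 = (f + f²)*(1/(2*f)) + 12 = (f + f²)/(2*f) + 12 = 12 + (f + f²)/(2*f))
(18*650)/j(S(-15)) = (18*650)/(25/2 + (7/2 + (5/2)*(-15))/2) = 11700/(25/2 + (7/2 - 75/2)/2) = 11700/(25/2 + (½)*(-34)) = 11700/(25/2 - 17) = 11700/(-9/2) = 11700*(-2/9) = -2600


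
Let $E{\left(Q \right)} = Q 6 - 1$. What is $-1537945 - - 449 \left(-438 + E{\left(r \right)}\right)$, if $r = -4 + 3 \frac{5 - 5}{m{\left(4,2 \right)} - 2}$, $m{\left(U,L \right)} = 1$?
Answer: $-1745832$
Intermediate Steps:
$r = -4$ ($r = -4 + 3 \frac{5 - 5}{1 - 2} = -4 + 3 \frac{0}{-1} = -4 + 3 \cdot 0 \left(-1\right) = -4 + 3 \cdot 0 = -4 + 0 = -4$)
$E{\left(Q \right)} = -1 + 6 Q$ ($E{\left(Q \right)} = 6 Q - 1 = -1 + 6 Q$)
$-1537945 - - 449 \left(-438 + E{\left(r \right)}\right) = -1537945 - - 449 \left(-438 + \left(-1 + 6 \left(-4\right)\right)\right) = -1537945 - - 449 \left(-438 - 25\right) = -1537945 - \left(-449\right) \left(-463\right) = -1537945 - 207887 = -1745832$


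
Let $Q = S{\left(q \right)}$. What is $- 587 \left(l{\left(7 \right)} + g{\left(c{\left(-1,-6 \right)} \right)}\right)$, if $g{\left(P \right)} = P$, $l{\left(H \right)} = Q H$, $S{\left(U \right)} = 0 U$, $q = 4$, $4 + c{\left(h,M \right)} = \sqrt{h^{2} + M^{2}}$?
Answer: $2348 - 587 \sqrt{37} \approx -1222.6$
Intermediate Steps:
$c{\left(h,M \right)} = -4 + \sqrt{M^{2} + h^{2}}$ ($c{\left(h,M \right)} = -4 + \sqrt{h^{2} + M^{2}} = -4 + \sqrt{M^{2} + h^{2}}$)
$S{\left(U \right)} = 0$
$Q = 0$
$l{\left(H \right)} = 0$ ($l{\left(H \right)} = 0 H = 0$)
$- 587 \left(l{\left(7 \right)} + g{\left(c{\left(-1,-6 \right)} \right)}\right) = - 587 \left(0 - \left(4 - \sqrt{\left(-6\right)^{2} + \left(-1\right)^{2}}\right)\right) = - 587 \left(0 - \left(4 - \sqrt{36 + 1}\right)\right) = - 587 \left(0 - \left(4 - \sqrt{37}\right)\right) = - 587 \left(-4 + \sqrt{37}\right) = 2348 - 587 \sqrt{37}$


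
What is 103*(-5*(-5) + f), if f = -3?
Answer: 2266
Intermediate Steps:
103*(-5*(-5) + f) = 103*(-5*(-5) - 3) = 103*(25 - 3) = 103*22 = 2266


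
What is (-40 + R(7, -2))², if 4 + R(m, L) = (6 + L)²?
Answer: 784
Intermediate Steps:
R(m, L) = -4 + (6 + L)²
(-40 + R(7, -2))² = (-40 + (-4 + (6 - 2)²))² = (-40 + (-4 + 4²))² = (-40 + (-4 + 16))² = (-40 + 12)² = (-28)² = 784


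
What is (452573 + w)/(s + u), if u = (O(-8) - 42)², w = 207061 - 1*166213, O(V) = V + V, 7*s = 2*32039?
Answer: 493421/12518 ≈ 39.417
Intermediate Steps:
s = 9154 (s = (2*32039)/7 = (⅐)*64078 = 9154)
O(V) = 2*V
w = 40848 (w = 207061 - 166213 = 40848)
u = 3364 (u = (2*(-8) - 42)² = (-16 - 42)² = (-58)² = 3364)
(452573 + w)/(s + u) = (452573 + 40848)/(9154 + 3364) = 493421/12518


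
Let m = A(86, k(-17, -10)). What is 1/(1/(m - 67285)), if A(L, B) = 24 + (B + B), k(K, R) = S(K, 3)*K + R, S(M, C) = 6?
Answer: -67485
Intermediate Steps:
k(K, R) = R + 6*K (k(K, R) = 6*K + R = R + 6*K)
A(L, B) = 24 + 2*B
m = -200 (m = 24 + 2*(-10 + 6*(-17)) = 24 + 2*(-10 - 102) = 24 + 2*(-112) = 24 - 224 = -200)
1/(1/(m - 67285)) = 1/(1/(-200 - 67285)) = 1/(1/(-67485)) = 1/(-1/67485) = -67485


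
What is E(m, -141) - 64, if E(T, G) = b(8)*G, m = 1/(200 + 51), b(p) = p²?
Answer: -9088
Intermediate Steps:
m = 1/251 ≈ 0.0039841
E(T, G) = 64*G (E(T, G) = 8²*G = 64*G)
E(m, -141) - 64 = 64*(-141) - 64 = -9024 - 64 = -9088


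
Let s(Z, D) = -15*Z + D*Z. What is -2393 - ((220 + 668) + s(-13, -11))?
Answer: -3619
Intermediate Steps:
-2393 - ((220 + 668) + s(-13, -11)) = -2393 - ((220 + 668) - 13*(-15 - 11)) = -2393 - (888 - 13*(-26)) = -2393 - (888 + 338) = -2393 - 1*1226 = -2393 - 1226 = -3619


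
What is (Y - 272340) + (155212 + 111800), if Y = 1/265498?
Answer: -1414573343/265498 ≈ -5328.0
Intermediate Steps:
Y = 1/265498 ≈ 3.7665e-6
(Y - 272340) + (155212 + 111800) = (1/265498 - 272340) + (155212 + 111800) = -72305725319/265498 + 267012 = -1414573343/265498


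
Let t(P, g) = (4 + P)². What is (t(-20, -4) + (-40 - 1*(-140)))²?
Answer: 126736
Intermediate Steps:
(t(-20, -4) + (-40 - 1*(-140)))² = ((4 - 20)² + (-40 - 1*(-140)))² = ((-16)² + (-40 + 140))² = (256 + 100)² = 356² = 126736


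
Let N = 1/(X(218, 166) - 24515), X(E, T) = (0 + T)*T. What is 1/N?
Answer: 3041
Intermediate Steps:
X(E, T) = T**2 (X(E, T) = T*T = T**2)
N = 1/3041 (N = 1/(166**2 - 24515) = 1/(27556 - 24515) = 1/3041 ≈ 0.00032884)
1/N = 1/(1/3041) = 3041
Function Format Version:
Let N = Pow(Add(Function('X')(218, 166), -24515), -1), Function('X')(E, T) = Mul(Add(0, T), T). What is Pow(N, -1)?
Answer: 3041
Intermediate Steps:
Function('X')(E, T) = Pow(T, 2) (Function('X')(E, T) = Mul(T, T) = Pow(T, 2))
N = Rational(1, 3041) (N = Pow(Add(Pow(166, 2), -24515), -1) = Pow(Add(27556, -24515), -1) = Pow(3041, -1) = Rational(1, 3041) ≈ 0.00032884)
Pow(N, -1) = Pow(Rational(1, 3041), -1) = 3041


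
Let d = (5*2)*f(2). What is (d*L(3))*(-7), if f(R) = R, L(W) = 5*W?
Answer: -2100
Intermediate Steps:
d = 20 (d = (5*2)*2 = 10*2 = 20)
(d*L(3))*(-7) = (20*(5*3))*(-7) = (20*15)*(-7) = 300*(-7) = -2100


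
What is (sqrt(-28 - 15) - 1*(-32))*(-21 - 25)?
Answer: -1472 - 46*I*sqrt(43) ≈ -1472.0 - 301.64*I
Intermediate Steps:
(sqrt(-28 - 15) - 1*(-32))*(-21 - 25) = (sqrt(-43) + 32)*(-46) = (I*sqrt(43) + 32)*(-46) = (32 + I*sqrt(43))*(-46) = -1472 - 46*I*sqrt(43)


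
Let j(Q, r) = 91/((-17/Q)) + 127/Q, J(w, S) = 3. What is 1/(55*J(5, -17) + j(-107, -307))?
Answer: 1819/1339835 ≈ 0.0013576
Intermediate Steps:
j(Q, r) = 127/Q - 91*Q/17 (j(Q, r) = 91*(-Q/17) + 127/Q = -91*Q/17 + 127/Q = 127/Q - 91*Q/17)
1/(55*J(5, -17) + j(-107, -307)) = 1/(55*3 + (127/(-107) - 91/17*(-107))) = 1/(165 + (127*(-1/107) + 9737/17)) = 1/(165 + (-127/107 + 9737/17)) = 1/(165 + 1039700/1819) = 1/(1339835/1819) = 1819/1339835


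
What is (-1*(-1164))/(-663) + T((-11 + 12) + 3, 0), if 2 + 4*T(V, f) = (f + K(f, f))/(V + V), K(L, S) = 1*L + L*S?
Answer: -997/442 ≈ -2.2557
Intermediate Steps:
K(L, S) = L + L*S
T(V, f) = -½ + (f + f*(1 + f))/(8*V) (T(V, f) = -½ + ((f + f*(1 + f))/(V + V))/4 = -½ + ((f + f*(1 + f))/((2*V)))/4 = -½ + ((f + f*(1 + f))*(1/(2*V)))/4 = -½ + ((f + f*(1 + f))/(2*V))/4 = -½ + (f + f*(1 + f))/(8*V))
(-1*(-1164))/(-663) + T((-11 + 12) + 3, 0) = (-1*(-1164))/(-663) + (0 - 4*((-11 + 12) + 3) + 0*(1 + 0))/(8*((-11 + 12) + 3)) = -1/663*1164 + (0 - 4*(1 + 3) + 0*1)/(8*(1 + 3)) = -388/221 + (⅛)*(0 - 4*4 + 0)/4 = -388/221 + (⅛)*(¼)*(0 - 16 + 0) = -388/221 + (⅛)*(¼)*(-16) = -388/221 - ½ = -997/442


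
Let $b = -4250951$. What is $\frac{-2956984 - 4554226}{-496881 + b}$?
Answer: $\frac{3755605}{2373916} \approx 1.582$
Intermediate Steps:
$\frac{-2956984 - 4554226}{-496881 + b} = \frac{-2956984 - 4554226}{-496881 - 4250951} = - \frac{7511210}{-4747832} = \left(-7511210\right) \left(- \frac{1}{4747832}\right) = \frac{3755605}{2373916}$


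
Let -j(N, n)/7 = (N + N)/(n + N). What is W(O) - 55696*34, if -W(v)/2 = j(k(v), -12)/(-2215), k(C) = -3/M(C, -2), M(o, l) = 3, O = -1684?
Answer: -54528054908/28795 ≈ -1.8937e+6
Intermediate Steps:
k(C) = -1 (k(C) = -3/3 = -3*⅓ = -1)
j(N, n) = -14*N/(N + n) (j(N, n) = -7*(N + N)/(n + N) = -7*2*N/(N + n) = -14*N/(N + n))
W(v) = -28/28795 (W(v) = -2*(-14*(-1)/(-1 - 12))/(-2215) = -2*(-14*(-1)/(-13))*(-1)/2215 = -2*(-14*(-1)*(-1/13))*(-1)/2215 = -(-28)*(-1)/(13*2215) = -2*14/28795 = -28/28795)
W(O) - 55696*34 = -28/28795 - 55696*34 = -28/28795 - 1893664 = -54528054908/28795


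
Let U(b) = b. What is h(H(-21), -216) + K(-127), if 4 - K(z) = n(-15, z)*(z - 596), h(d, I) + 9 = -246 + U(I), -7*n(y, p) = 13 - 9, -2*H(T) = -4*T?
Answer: -6161/7 ≈ -880.14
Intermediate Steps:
H(T) = 2*T (H(T) = -(-2)*T = 2*T)
n(y, p) = -4/7 (n(y, p) = -(13 - 9)/7 = -⅐*4 = -4/7)
h(d, I) = -255 + I (h(d, I) = -9 + (-246 + I) = -255 + I)
K(z) = -2356/7 + 4*z/7 (K(z) = 4 - (-4)*(z - 596)/7 = 4 - (-4)*(-596 + z)/7 = 4 - (2384/7 - 4*z/7) = 4 + (-2384/7 + 4*z/7) = -2356/7 + 4*z/7)
h(H(-21), -216) + K(-127) = (-255 - 216) + (-2356/7 + (4/7)*(-127)) = -471 + (-2356/7 - 508/7) = -471 - 2864/7 = -6161/7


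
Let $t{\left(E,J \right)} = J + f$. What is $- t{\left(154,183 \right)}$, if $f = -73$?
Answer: $-110$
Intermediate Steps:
$t{\left(E,J \right)} = -73 + J$ ($t{\left(E,J \right)} = J - 73 = -73 + J$)
$- t{\left(154,183 \right)} = - (-73 + 183) = \left(-1\right) 110 = -110$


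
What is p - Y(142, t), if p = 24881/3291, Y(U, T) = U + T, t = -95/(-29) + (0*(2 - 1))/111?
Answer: -13143434/95439 ≈ -137.72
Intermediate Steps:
t = 95/29 (t = -95*(-1/29) + (0*1)*(1/111) = 95/29 + 0*(1/111) = 95/29 + 0 = 95/29 ≈ 3.2759)
Y(U, T) = T + U
p = 24881/3291 (p = 24881*(1/3291) = 24881/3291 ≈ 7.5603)
p - Y(142, t) = 24881/3291 - (95/29 + 142) = 24881/3291 - 1*4213/29 = 24881/3291 - 4213/29 = -13143434/95439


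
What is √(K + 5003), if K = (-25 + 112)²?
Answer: 2*√3143 ≈ 112.12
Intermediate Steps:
K = 7569 (K = 87² = 7569)
√(K + 5003) = √(7569 + 5003) = √12572 = 2*√3143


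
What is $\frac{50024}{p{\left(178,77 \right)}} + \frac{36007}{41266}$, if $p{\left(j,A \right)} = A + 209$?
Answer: $\frac{79791861}{453926} \approx 175.78$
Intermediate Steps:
$p{\left(j,A \right)} = 209 + A$
$\frac{50024}{p{\left(178,77 \right)}} + \frac{36007}{41266} = \frac{50024}{209 + 77} + \frac{36007}{41266} = \frac{50024}{286} + 36007 \cdot \frac{1}{41266} = 50024 \cdot \frac{1}{286} + \frac{36007}{41266} = \frac{1924}{11} + \frac{36007}{41266} = \frac{79791861}{453926}$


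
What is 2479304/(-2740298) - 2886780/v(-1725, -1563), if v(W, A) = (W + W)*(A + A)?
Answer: -288743227577/246277432005 ≈ -1.1724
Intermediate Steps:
v(W, A) = 4*A*W (v(W, A) = (2*W)*(2*A) = 4*A*W)
2479304/(-2740298) - 2886780/v(-1725, -1563) = 2479304/(-2740298) - 2886780/(4*(-1563)*(-1725)) = 2479304*(-1/2740298) - 2886780/10784700 = -1239652/1370149 - 2886780*1/10784700 = -1239652/1370149 - 48113/179745 = -288743227577/246277432005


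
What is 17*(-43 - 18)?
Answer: -1037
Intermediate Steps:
17*(-43 - 18) = 17*(-61) = -1037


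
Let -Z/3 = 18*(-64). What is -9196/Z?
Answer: -2299/864 ≈ -2.6609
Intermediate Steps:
Z = 3456 (Z = -54*(-64) = -3*(-1152) = 3456)
-9196/Z = -9196/3456 = -9196*1/3456 = -2299/864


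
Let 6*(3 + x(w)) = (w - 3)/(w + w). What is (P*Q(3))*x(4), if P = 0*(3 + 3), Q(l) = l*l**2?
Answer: 0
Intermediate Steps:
x(w) = -3 + (-3 + w)/(12*w) (x(w) = -3 + ((w - 3)/(w + w))/6 = -3 + ((-3 + w)/((2*w)))/6 = -3 + ((-3 + w)*(1/(2*w)))/6 = -3 + ((-3 + w)/(2*w))/6 = -3 + (-3 + w)/(12*w))
Q(l) = l**3
P = 0 (P = 0*6 = 0)
(P*Q(3))*x(4) = (0*3**3)*((1/12)*(-3 - 35*4)/4) = (0*27)*((1/12)*(1/4)*(-3 - 140)) = 0*((1/12)*(1/4)*(-143)) = 0*(-143/48) = 0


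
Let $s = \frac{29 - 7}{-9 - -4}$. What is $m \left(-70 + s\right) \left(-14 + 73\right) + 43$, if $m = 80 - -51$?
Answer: $- \frac{2874973}{5} \approx -5.75 \cdot 10^{5}$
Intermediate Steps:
$s = - \frac{22}{5}$ ($s = \frac{22}{-9 + 4} = \frac{22}{-5} = 22 \left(- \frac{1}{5}\right) = - \frac{22}{5} \approx -4.4$)
$m = 131$ ($m = 80 + 51 = 131$)
$m \left(-70 + s\right) \left(-14 + 73\right) + 43 = 131 \left(-70 - \frac{22}{5}\right) \left(-14 + 73\right) + 43 = 131 \left(\left(- \frac{372}{5}\right) 59\right) + 43 = 131 \left(- \frac{21948}{5}\right) + 43 = - \frac{2875188}{5} + 43 = - \frac{2874973}{5}$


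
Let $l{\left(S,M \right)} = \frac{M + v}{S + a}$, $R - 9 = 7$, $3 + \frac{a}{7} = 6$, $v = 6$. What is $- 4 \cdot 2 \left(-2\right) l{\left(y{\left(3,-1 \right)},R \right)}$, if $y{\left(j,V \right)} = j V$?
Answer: $\frac{176}{9} \approx 19.556$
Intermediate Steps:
$a = 21$ ($a = -21 + 7 \cdot 6 = -21 + 42 = 21$)
$y{\left(j,V \right)} = V j$
$R = 16$ ($R = 9 + 7 = 16$)
$l{\left(S,M \right)} = \frac{6 + M}{21 + S}$ ($l{\left(S,M \right)} = \frac{M + 6}{S + 21} = \frac{6 + M}{21 + S}$)
$- 4 \cdot 2 \left(-2\right) l{\left(y{\left(3,-1 \right)},R \right)} = - 4 \cdot 2 \left(-2\right) \frac{6 + 16}{21 - 3} = \left(-4\right) \left(-4\right) \frac{1}{21 - 3} \cdot 22 = 16 \cdot \frac{1}{18} \cdot 22 = 16 \cdot \frac{11}{9} = \frac{176}{9}$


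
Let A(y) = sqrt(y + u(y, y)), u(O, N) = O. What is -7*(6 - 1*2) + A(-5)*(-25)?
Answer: -28 - 25*I*sqrt(10) ≈ -28.0 - 79.057*I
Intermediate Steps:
A(y) = sqrt(2)*sqrt(y) (A(y) = sqrt(y + y) = sqrt(2*y) = sqrt(2)*sqrt(y))
-7*(6 - 1*2) + A(-5)*(-25) = -7*(6 - 1*2) + (sqrt(2)*sqrt(-5))*(-25) = -7*(6 - 2) + (sqrt(2)*(I*sqrt(5)))*(-25) = -7*4 + (I*sqrt(10))*(-25) = -28 - 25*I*sqrt(10)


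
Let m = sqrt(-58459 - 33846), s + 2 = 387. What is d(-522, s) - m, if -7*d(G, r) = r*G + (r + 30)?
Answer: 200555/7 - I*sqrt(92305) ≈ 28651.0 - 303.82*I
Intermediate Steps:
s = 385 (s = -2 + 387 = 385)
m = I*sqrt(92305) (m = sqrt(-92305) = I*sqrt(92305) ≈ 303.82*I)
d(G, r) = -30/7 - r/7 - G*r/7 (d(G, r) = -(r*G + (r + 30))/7 = -(G*r + (30 + r))/7 = -(30 + r + G*r)/7 = -30/7 - r/7 - G*r/7)
d(-522, s) - m = (-30/7 - 1/7*385 - 1/7*(-522)*385) - I*sqrt(92305) = (-30/7 - 55 + 28710) - I*sqrt(92305) = 200555/7 - I*sqrt(92305)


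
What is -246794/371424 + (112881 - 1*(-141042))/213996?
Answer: 1729173647/3311802096 ≈ 0.52212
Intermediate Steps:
-246794/371424 + (112881 - 1*(-141042))/213996 = -246794*1/371424 + (112881 + 141042)*(1/213996) = -123397/185712 + 253923*(1/213996) = -123397/185712 + 84641/71332 = 1729173647/3311802096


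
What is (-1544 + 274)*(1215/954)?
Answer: -85725/53 ≈ -1617.5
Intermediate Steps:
(-1544 + 274)*(1215/954) = -1543050/954 = -1270*135/106 = -85725/53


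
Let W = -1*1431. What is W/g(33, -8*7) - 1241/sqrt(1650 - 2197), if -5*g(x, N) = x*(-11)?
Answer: -2385/121 + 1241*I*sqrt(547)/547 ≈ -19.711 + 53.061*I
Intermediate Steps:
W = -1431
g(x, N) = 11*x/5 (g(x, N) = -x*(-11)/5 = -(-11)*x/5 = 11*x/5)
W/g(33, -8*7) - 1241/sqrt(1650 - 2197) = -1431/((11/5)*33) - 1241/sqrt(1650 - 2197) = -1431/363/5 - 1241*(-I*sqrt(547)/547) = -1431*5/363 - 1241*(-I*sqrt(547)/547) = -2385/121 - (-1241)*I*sqrt(547)/547 = -2385/121 + 1241*I*sqrt(547)/547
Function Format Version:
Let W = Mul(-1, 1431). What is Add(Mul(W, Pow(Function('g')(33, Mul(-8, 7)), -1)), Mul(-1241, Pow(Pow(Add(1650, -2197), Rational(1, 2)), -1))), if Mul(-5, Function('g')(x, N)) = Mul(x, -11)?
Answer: Add(Rational(-2385, 121), Mul(Rational(1241, 547), I, Pow(547, Rational(1, 2)))) ≈ Add(-19.711, Mul(53.061, I))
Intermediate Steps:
W = -1431
Function('g')(x, N) = Mul(Rational(11, 5), x) (Function('g')(x, N) = Mul(Rational(-1, 5), Mul(x, -11)) = Mul(Rational(-1, 5), Mul(-11, x)) = Mul(Rational(11, 5), x))
Add(Mul(W, Pow(Function('g')(33, Mul(-8, 7)), -1)), Mul(-1241, Pow(Pow(Add(1650, -2197), Rational(1, 2)), -1))) = Add(Mul(-1431, Pow(Mul(Rational(11, 5), 33), -1)), Mul(-1241, Pow(Pow(Add(1650, -2197), Rational(1, 2)), -1))) = Add(Mul(-1431, Pow(Rational(363, 5), -1)), Mul(-1241, Pow(Pow(-547, Rational(1, 2)), -1))) = Add(Mul(-1431, Rational(5, 363)), Mul(-1241, Pow(Mul(I, Pow(547, Rational(1, 2))), -1))) = Add(Rational(-2385, 121), Mul(-1241, Mul(Rational(-1, 547), I, Pow(547, Rational(1, 2))))) = Add(Rational(-2385, 121), Mul(Rational(1241, 547), I, Pow(547, Rational(1, 2))))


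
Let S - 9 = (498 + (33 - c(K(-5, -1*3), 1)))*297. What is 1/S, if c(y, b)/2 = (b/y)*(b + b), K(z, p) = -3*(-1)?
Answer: 1/157320 ≈ 6.3565e-6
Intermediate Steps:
K(z, p) = 3
c(y, b) = 4*b²/y (c(y, b) = 2*((b/y)*(b + b)) = 2*((b/y)*(2*b)) = 2*(2*b²/y) = 4*b²/y)
S = 157320 (S = 9 + (498 + (33 - 4*1²/3))*297 = 9 + (498 + (33 - 4/3))*297 = 9 + (498 + 95/3)*297 = 9 + (1589/3)*297 = 9 + 157311 = 157320)
1/S = 1/157320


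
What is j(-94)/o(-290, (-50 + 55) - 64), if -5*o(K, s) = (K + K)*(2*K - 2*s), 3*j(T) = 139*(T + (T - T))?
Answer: 6533/80388 ≈ 0.081268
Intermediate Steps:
j(T) = 139*T/3 (j(T) = (139*(T + (T - T)))/3 = (139*(T + 0))/3 = (139*T)/3 = 139*T/3)
o(K, s) = -2*K*(-2*s + 2*K)/5 (o(K, s) = -(K + K)*(2*K - 2*s)/5 = -2*K*(-2*s + 2*K)/5)
j(-94)/o(-290, (-50 + 55) - 64) = ((139/3)*(-94))/(((⅘)*(-290)*(((-50 + 55) - 64) - 1*(-290)))) = -13066*(-1/(232*((5 - 64) + 290)))/3 = -13066*(-1/(232*(-59 + 290)))/3 = -13066/(3*((⅘)*(-290)*231)) = -13066/3/(-53592) = -13066/3*(-1/53592) = 6533/80388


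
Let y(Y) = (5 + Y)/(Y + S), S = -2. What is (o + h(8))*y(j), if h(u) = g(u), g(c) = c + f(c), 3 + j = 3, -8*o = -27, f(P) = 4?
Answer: -615/16 ≈ -38.438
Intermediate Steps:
o = 27/8 (o = -⅛*(-27) = 27/8 ≈ 3.3750)
j = 0 (j = -3 + 3 = 0)
y(Y) = (5 + Y)/(-2 + Y) (y(Y) = (5 + Y)/(Y - 2) = (5 + Y)/(-2 + Y))
g(c) = 4 + c (g(c) = c + 4 = 4 + c)
h(u) = 4 + u
(o + h(8))*y(j) = (27/8 + (4 + 8))*((5 + 0)/(-2 + 0)) = (27/8 + 12)*(5/(-2)) = 123*(-½*5)/8 = (123/8)*(-5/2) = -615/16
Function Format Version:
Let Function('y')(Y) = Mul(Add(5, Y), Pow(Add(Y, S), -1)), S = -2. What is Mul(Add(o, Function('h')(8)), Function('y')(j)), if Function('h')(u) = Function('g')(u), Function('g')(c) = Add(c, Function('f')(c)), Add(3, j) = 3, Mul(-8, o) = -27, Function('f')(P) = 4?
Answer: Rational(-615, 16) ≈ -38.438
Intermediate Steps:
o = Rational(27, 8) (o = Mul(Rational(-1, 8), -27) = Rational(27, 8) ≈ 3.3750)
j = 0 (j = Add(-3, 3) = 0)
Function('y')(Y) = Mul(Pow(Add(-2, Y), -1), Add(5, Y)) (Function('y')(Y) = Mul(Add(5, Y), Pow(Add(Y, -2), -1)) = Mul(Add(5, Y), Pow(Add(-2, Y), -1)) = Mul(Pow(Add(-2, Y), -1), Add(5, Y)))
Function('g')(c) = Add(4, c) (Function('g')(c) = Add(c, 4) = Add(4, c))
Function('h')(u) = Add(4, u)
Mul(Add(o, Function('h')(8)), Function('y')(j)) = Mul(Add(Rational(27, 8), Add(4, 8)), Mul(Pow(Add(-2, 0), -1), Add(5, 0))) = Mul(Add(Rational(27, 8), 12), Mul(Pow(-2, -1), 5)) = Mul(Rational(123, 8), Mul(Rational(-1, 2), 5)) = Mul(Rational(123, 8), Rational(-5, 2)) = Rational(-615, 16)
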